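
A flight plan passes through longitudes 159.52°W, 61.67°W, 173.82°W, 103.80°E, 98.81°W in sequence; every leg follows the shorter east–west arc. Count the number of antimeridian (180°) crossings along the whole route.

Leg 1: -159.52° → -61.67°, shortest Δλ = 97.85° (east) — does not cross 180°.
Leg 2: -61.67° → -173.82°, shortest Δλ = -112.15° (west) — does not cross 180°.
Leg 3: -173.82° → +103.80°, shortest Δλ = -82.38° (west) — crosses 180°.
Leg 4: +103.80° → -98.81°, shortest Δλ = 157.39° (east) — crosses 180°.
Total crossings: 2.

2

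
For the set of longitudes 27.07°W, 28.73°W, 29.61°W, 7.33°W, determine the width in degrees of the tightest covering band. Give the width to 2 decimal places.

22.28°

Sort the longitudes: -29.61°, -28.73°, -27.07°, -7.33°.
Eastward gaps between consecutive values (wrapping around): 0.88°, 1.66°, 19.74°, 337.72°.
Largest gap = 337.72° ⇒ minimal covering band is its complement: 360° − 337.72° = 22.28°.
Band runs from -29.61° eastward to -7.33°.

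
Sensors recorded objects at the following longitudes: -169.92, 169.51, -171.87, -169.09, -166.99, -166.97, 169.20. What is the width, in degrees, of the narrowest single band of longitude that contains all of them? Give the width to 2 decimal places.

23.83°

Sort the longitudes: -171.87°, -169.92°, -169.09°, -166.99°, -166.97°, +169.20°, +169.51°.
Eastward gaps between consecutive values (wrapping around): 1.95°, 0.83°, 2.10°, 0.02°, 336.17°, 0.31°, 18.62°.
Largest gap = 336.17° ⇒ minimal covering band is its complement: 360° − 336.17° = 23.83°.
Band runs from +169.20° eastward to -166.97°, crossing the antimeridian.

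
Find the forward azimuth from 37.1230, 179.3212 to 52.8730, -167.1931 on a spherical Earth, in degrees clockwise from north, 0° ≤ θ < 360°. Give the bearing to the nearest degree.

Δλ = -167.1931 − 179.3212 = -346.5143°; wrapped into (−180°, 180°]: 13.4857°.
θ = atan2( sin Δλ · cos φ₂ , cos φ₁ · sin φ₂ − sin φ₁ · cos φ₂ · cos Δλ )
  = atan2(0.14076, 0.28148) = 26.568° → normalised to [0°, 360°): 26.568°.

27°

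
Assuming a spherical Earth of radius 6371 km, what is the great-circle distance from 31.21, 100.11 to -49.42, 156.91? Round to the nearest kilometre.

10575 km

Δλ = 156.91 − 100.11 = 56.80°.
Δφ = -49.42 − 31.21 = -80.63°.
a = sin²(Δφ/2) + cos φ₁ · cos φ₂ · sin²(Δλ/2) = 0.544455.
c = 2·atan2(√a, √(1−a)) = 1.65982 rad → d = 6371·c ≈ 10574.74 km.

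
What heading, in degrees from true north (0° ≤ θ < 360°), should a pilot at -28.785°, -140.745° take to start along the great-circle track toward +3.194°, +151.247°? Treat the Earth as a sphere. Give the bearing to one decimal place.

283.9°

Δλ = 151.247 − -140.745 = 291.992°; wrapped into (−180°, 180°]: -68.008°.
θ = atan2( sin Δλ · cos φ₂ , cos φ₁ · sin φ₂ − sin φ₁ · cos φ₂ · cos Δλ )
  = atan2(-0.92580, 0.22887) = -76.114° → normalised to [0°, 360°): 283.886°.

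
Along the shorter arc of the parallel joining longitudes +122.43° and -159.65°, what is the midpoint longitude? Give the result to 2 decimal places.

+161.39°

Signed shortest Δλ from +122.43° to -159.65° is +77.92°.
Midpoint longitude = +122.43° + (+77.92°)/2 = +122.43° + 38.96° = +161.39°.
(The naïve average (+122.43 + -159.65)/2 = -18.61° is on the wrong side of the globe.)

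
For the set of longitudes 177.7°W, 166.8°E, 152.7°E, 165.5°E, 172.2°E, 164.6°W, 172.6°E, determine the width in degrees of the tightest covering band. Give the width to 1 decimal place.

Sort the longitudes: -177.7°, -164.6°, +152.7°, +165.5°, +166.8°, +172.2°, +172.6°.
Eastward gaps between consecutive values (wrapping around): 13.1°, 317.3°, 12.8°, 1.3°, 5.4°, 0.4°, 9.7°.
Largest gap = 317.3° ⇒ minimal covering band is its complement: 360° − 317.3° = 42.7°.
Band runs from +152.7° eastward to -164.6°, crossing the antimeridian.

42.7°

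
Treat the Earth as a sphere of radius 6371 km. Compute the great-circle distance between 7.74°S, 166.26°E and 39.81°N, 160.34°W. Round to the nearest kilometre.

6303 km

Δλ = -160.34 − 166.26 = -326.60°; wrapped into (−180°, 180°]: 33.40°.
Δφ = 39.81 − -7.74 = 47.55°.
a = sin²(Δφ/2) + cos φ₁ · cos φ₂ · sin²(Δλ/2) = 0.225381.
c = 2·atan2(√a, √(1−a)) = 0.98935 rad → d = 6371·c ≈ 6303.12 km.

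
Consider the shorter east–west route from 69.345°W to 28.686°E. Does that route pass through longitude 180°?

Signed shortest Δλ = ((28.686 − -69.345 + 180) mod 360) − 180 = 98.031°.
Going east by 98.031° from -69.345° reaches +28.686° without touching 180°.

No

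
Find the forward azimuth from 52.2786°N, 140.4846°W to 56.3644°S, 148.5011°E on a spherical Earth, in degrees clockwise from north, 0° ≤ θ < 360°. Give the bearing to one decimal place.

218.8°

Δλ = 148.5011 − -140.4846 = 288.9857°; wrapped into (−180°, 180°]: -71.0143°.
θ = atan2( sin Δλ · cos φ₂ , cos φ₁ · sin φ₂ − sin φ₁ · cos φ₂ · cos Δλ )
  = atan2(-0.52378, -0.65193) = -141.221° → normalised to [0°, 360°): 218.779°.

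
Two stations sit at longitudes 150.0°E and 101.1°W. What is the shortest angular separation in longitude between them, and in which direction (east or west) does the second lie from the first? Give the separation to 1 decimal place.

108.9° east

Raw difference: -101.1 − 150.0 = -251.1°.
Normalise into (−180°, 180°]: -251.1° + 360° = 108.9°.
Positive ⇒ the second point lies to the east; separation 108.9°.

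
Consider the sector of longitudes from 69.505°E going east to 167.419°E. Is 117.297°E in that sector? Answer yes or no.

Yes

Band width going east from +69.505° to +167.419°: ((167.419 − 69.505) mod 360) = 97.914°.
Offset of +117.297° east of the west edge: ((117.297 − 69.505) mod 360) = 47.792°.
47.792° ≤ 97.914° ⇒ inside.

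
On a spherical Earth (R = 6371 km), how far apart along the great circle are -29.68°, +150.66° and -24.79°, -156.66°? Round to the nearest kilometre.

5193 km

Δλ = -156.66 − 150.66 = -307.32°; wrapped into (−180°, 180°]: 52.68°.
Δφ = -24.79 − -29.68 = 4.89°.
a = sin²(Δφ/2) + cos φ₁ · cos φ₂ · sin²(Δλ/2) = 0.157098.
c = 2·atan2(√a, √(1−a)) = 0.81509 rad → d = 6371·c ≈ 5192.92 km.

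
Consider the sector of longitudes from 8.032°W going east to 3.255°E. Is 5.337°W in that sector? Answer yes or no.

Band width going east from -8.032° to +3.255°: ((3.255 − -8.032) mod 360) = 11.287°.
Offset of -5.337° east of the west edge: ((-5.337 − -8.032) mod 360) = 2.695°.
2.695° ≤ 11.287° ⇒ inside.

Yes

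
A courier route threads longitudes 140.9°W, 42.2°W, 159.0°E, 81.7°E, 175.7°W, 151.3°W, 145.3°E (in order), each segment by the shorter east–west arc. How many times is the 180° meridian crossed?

Leg 1: -140.9° → -42.2°, shortest Δλ = 98.7° (east) — does not cross 180°.
Leg 2: -42.2° → +159.0°, shortest Δλ = -158.8° (west) — crosses 180°.
Leg 3: +159.0° → +81.7°, shortest Δλ = -77.3° (west) — does not cross 180°.
Leg 4: +81.7° → -175.7°, shortest Δλ = 102.6° (east) — crosses 180°.
Leg 5: -175.7° → -151.3°, shortest Δλ = 24.4° (east) — does not cross 180°.
Leg 6: -151.3° → +145.3°, shortest Δλ = -63.4° (west) — crosses 180°.
Total crossings: 3.

3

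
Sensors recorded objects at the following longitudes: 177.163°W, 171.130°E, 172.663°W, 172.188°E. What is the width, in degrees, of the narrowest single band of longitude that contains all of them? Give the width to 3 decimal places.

Sort the longitudes: -177.163°, -172.663°, +171.130°, +172.188°.
Eastward gaps between consecutive values (wrapping around): 4.500°, 343.793°, 1.058°, 10.649°.
Largest gap = 343.793° ⇒ minimal covering band is its complement: 360° − 343.793° = 16.207°.
Band runs from +171.130° eastward to -172.663°, crossing the antimeridian.

16.207°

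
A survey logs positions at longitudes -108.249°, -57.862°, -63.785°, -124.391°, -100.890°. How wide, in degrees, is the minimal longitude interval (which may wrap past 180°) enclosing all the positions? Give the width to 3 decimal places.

Sort the longitudes: -124.391°, -108.249°, -100.890°, -63.785°, -57.862°.
Eastward gaps between consecutive values (wrapping around): 16.142°, 7.359°, 37.105°, 5.923°, 293.471°.
Largest gap = 293.471° ⇒ minimal covering band is its complement: 360° − 293.471° = 66.529°.
Band runs from -124.391° eastward to -57.862°.

66.529°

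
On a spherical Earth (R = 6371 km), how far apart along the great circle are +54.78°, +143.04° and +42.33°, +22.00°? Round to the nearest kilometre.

Δλ = 22.00 − 143.04 = -121.04°.
Δφ = 42.33 − 54.78 = -12.45°.
a = sin²(Δφ/2) + cos φ₁ · cos φ₂ · sin²(Δλ/2) = 0.334857.
c = 2·atan2(√a, √(1−a)) = 1.23419 rad → d = 6371·c ≈ 7863.03 km.

7863 km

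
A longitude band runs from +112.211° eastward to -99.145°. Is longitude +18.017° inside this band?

No

Band width going east from +112.211° to -99.145°: ((-99.145 − 112.211) mod 360) = 148.644°.
Offset of +18.017° east of the west edge: ((18.017 − 112.211) mod 360) = 265.806°.
265.806° > 148.644° ⇒ outside.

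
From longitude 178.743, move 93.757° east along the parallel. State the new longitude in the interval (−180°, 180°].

-87.500°

Start at +178.743°; shift +93.757° → +272.500°.
+272.500° lies outside (−180°, 180°]; subtract 360° → -87.500°.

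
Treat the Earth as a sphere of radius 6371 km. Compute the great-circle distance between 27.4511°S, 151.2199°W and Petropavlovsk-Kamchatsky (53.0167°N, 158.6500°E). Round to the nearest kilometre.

Δλ = 158.6500 − -151.2199 = 309.8699°; wrapped into (−180°, 180°]: -50.1301°.
Δφ = 53.0167 − -27.4511 = 80.4678°.
a = sin²(Δφ/2) + cos φ₁ · cos φ₂ · sin²(Δλ/2) = 0.513012.
c = 2·atan2(√a, √(1−a)) = 1.59682 rad → d = 6371·c ≈ 10173.36 km.

10173 km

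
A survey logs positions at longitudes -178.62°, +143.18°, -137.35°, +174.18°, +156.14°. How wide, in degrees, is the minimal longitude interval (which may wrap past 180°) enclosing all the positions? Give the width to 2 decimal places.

Sort the longitudes: -178.62°, -137.35°, +143.18°, +156.14°, +174.18°.
Eastward gaps between consecutive values (wrapping around): 41.27°, 280.53°, 12.96°, 18.04°, 7.20°.
Largest gap = 280.53° ⇒ minimal covering band is its complement: 360° − 280.53° = 79.47°.
Band runs from +143.18° eastward to -137.35°, crossing the antimeridian.

79.47°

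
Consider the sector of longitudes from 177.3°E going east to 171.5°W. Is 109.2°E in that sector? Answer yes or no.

Band width going east from +177.3° to -171.5°: ((-171.5 − 177.3) mod 360) = 11.2°.
Offset of +109.2° east of the west edge: ((109.2 − 177.3) mod 360) = 291.9°.
291.9° > 11.2° ⇒ outside.

No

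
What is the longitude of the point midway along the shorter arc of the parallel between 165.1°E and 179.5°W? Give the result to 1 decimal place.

Signed shortest Δλ from +165.1° to -179.5° is +15.4°.
Midpoint longitude = +165.1° + (+15.4°)/2 = +165.1° + 7.7° = +172.8°.
(The naïve average (+165.1 + -179.5)/2 = -7.2° is on the wrong side of the globe.)

172.8°E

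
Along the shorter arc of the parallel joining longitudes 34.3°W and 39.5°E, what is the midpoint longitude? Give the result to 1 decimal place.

Signed shortest Δλ from -34.3° to +39.5° is +73.8°.
Midpoint longitude = -34.3° + (+73.8°)/2 = -34.3° + 36.9° = +2.6°.

2.6°E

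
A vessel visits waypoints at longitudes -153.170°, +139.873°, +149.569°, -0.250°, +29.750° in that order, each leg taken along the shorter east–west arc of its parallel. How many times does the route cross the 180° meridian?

1

Leg 1: -153.170° → +139.873°, shortest Δλ = -66.957° (west) — crosses 180°.
Leg 2: +139.873° → +149.569°, shortest Δλ = 9.696° (east) — does not cross 180°.
Leg 3: +149.569° → -0.250°, shortest Δλ = -149.819° (west) — does not cross 180°.
Leg 4: -0.250° → +29.750°, shortest Δλ = 30.0° (east) — does not cross 180°.
Total crossings: 1.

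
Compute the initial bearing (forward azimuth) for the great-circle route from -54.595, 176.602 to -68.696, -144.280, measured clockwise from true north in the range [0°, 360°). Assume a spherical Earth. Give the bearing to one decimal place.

Δλ = -144.280 − 176.602 = -320.882°; wrapped into (−180°, 180°]: 39.118°.
θ = atan2( sin Δλ · cos φ₂ , cos φ₁ · sin φ₂ − sin φ₁ · cos φ₂ · cos Δλ )
  = atan2(0.22922, -0.31001) = 143.521° → normalised to [0°, 360°): 143.521°.

143.5°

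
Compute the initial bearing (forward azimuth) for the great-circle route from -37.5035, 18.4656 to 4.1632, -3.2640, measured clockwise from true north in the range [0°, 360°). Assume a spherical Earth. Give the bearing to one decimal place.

Δλ = -3.2640 − 18.4656 = -21.7296°.
θ = atan2( sin Δλ · cos φ₂ , cos φ₁ · sin φ₂ − sin φ₁ · cos φ₂ · cos Δλ )
  = atan2(-0.36925, 0.62165) = -30.710° → normalised to [0°, 360°): 329.290°.

329.3°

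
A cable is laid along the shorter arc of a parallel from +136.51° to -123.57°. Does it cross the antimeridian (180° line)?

Yes

Naïve |-123.57 − 136.51| = 260.08° > 180°, so the shorter arc goes the other way round — across 180°.
Signed shortest Δλ = ((-123.57 − 136.51 + 180) mod 360) − 180 = 99.92°.
Going east by 99.92° from +136.51° passes through 180° before reaching -123.57°.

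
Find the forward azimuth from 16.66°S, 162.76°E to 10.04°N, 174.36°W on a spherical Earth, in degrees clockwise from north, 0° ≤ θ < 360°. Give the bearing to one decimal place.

Δλ = -174.36 − 162.76 = -337.12°; wrapped into (−180°, 180°]: 22.88°.
θ = atan2( sin Δλ · cos φ₂ , cos φ₁ · sin φ₂ − sin φ₁ · cos φ₂ · cos Δλ )
  = atan2(0.38285, 0.42711) = 41.872° → normalised to [0°, 360°): 41.872°.

41.9°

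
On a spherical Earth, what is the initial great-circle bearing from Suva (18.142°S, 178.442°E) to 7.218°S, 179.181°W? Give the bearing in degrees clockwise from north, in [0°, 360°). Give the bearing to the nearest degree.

Δλ = -179.181 − 178.442 = -357.623°; wrapped into (−180°, 180°]: 2.377°.
θ = atan2( sin Δλ · cos φ₂ , cos φ₁ · sin φ₂ − sin φ₁ · cos φ₂ · cos Δλ )
  = atan2(0.04115, 0.18924) = 12.267° → normalised to [0°, 360°): 12.267°.

12°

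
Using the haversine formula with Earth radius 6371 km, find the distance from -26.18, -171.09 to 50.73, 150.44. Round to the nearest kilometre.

9349 km

Δλ = 150.44 − -171.09 = 321.53°; wrapped into (−180°, 180°]: -38.47°.
Δφ = 50.73 − -26.18 = 76.91°.
a = sin²(Δφ/2) + cos φ₁ · cos φ₂ · sin²(Δλ/2) = 0.448410.
c = 2·atan2(√a, √(1−a)) = 1.46743 rad → d = 6371·c ≈ 9349.02 km.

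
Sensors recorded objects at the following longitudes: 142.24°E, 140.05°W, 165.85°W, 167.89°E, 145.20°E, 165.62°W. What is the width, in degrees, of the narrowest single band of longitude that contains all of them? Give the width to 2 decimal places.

Sort the longitudes: -165.85°, -165.62°, -140.05°, +142.24°, +145.20°, +167.89°.
Eastward gaps between consecutive values (wrapping around): 0.23°, 25.57°, 282.29°, 2.96°, 22.69°, 26.26°.
Largest gap = 282.29° ⇒ minimal covering band is its complement: 360° − 282.29° = 77.71°.
Band runs from +142.24° eastward to -140.05°, crossing the antimeridian.

77.71°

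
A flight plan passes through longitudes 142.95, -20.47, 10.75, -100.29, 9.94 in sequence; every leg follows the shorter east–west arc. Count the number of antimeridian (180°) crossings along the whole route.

Leg 1: +142.95° → -20.47°, shortest Δλ = -163.42° (west) — does not cross 180°.
Leg 2: -20.47° → +10.75°, shortest Δλ = 31.22° (east) — does not cross 180°.
Leg 3: +10.75° → -100.29°, shortest Δλ = -111.04° (west) — does not cross 180°.
Leg 4: -100.29° → +9.94°, shortest Δλ = 110.23° (east) — does not cross 180°.
Total crossings: 0.

0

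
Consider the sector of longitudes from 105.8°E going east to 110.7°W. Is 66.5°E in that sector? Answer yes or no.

Band width going east from +105.8° to -110.7°: ((-110.7 − 105.8) mod 360) = 143.5°.
Offset of +66.5° east of the west edge: ((66.5 − 105.8) mod 360) = 320.7°.
320.7° > 143.5° ⇒ outside.

No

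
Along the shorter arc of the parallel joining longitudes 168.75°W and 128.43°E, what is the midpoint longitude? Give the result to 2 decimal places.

Signed shortest Δλ from -168.75° to +128.43° is -62.82°.
Midpoint longitude = -168.75° + (-62.82°)/2 = -168.75° − 31.41° = -200.16°.
Normalise into (−180°, 180°]: +159.84°.
(The naïve average (-168.75 + +128.43)/2 = -20.16° is on the wrong side of the globe.)

159.84°E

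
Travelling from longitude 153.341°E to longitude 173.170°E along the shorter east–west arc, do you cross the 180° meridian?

No

Signed shortest Δλ = ((173.170 − 153.341 + 180) mod 360) − 180 = 19.829°.
Going east by 19.829° from +153.341° reaches +173.170° without touching 180°.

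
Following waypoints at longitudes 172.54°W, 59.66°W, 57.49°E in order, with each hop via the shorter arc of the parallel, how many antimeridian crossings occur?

0

Leg 1: -172.54° → -59.66°, shortest Δλ = 112.88° (east) — does not cross 180°.
Leg 2: -59.66° → +57.49°, shortest Δλ = 117.15° (east) — does not cross 180°.
Total crossings: 0.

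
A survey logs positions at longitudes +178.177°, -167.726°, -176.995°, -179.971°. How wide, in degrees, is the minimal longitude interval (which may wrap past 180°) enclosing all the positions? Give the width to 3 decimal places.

Sort the longitudes: -179.971°, -176.995°, -167.726°, +178.177°.
Eastward gaps between consecutive values (wrapping around): 2.976°, 9.269°, 345.903°, 1.852°.
Largest gap = 345.903° ⇒ minimal covering band is its complement: 360° − 345.903° = 14.097°.
Band runs from +178.177° eastward to -167.726°, crossing the antimeridian.

14.097°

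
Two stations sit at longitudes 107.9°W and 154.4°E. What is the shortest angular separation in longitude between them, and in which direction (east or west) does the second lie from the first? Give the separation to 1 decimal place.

97.7° west

Raw difference: 154.4 − -107.9 = 262.3°.
Normalise into (−180°, 180°]: 262.3° − 360° = -97.7°.
Negative ⇒ the second point lies to the west; separation 97.7°.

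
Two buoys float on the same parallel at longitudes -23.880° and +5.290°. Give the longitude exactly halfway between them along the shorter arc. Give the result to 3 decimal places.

-9.295°

Signed shortest Δλ from -23.880° to +5.290° is +29.170°.
Midpoint longitude = -23.880° + (+29.170°)/2 = -23.880° + 14.585° = -9.295°.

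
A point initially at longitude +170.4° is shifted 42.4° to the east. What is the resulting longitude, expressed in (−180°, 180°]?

Start at +170.4°; shift +42.4° → +212.8°.
+212.8° lies outside (−180°, 180°]; subtract 360° → -147.2°.

-147.2°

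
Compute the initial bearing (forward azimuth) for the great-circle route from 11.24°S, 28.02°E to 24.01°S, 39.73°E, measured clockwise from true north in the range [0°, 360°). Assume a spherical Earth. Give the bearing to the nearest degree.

140°

Δλ = 39.73 − 28.02 = 11.71°.
θ = atan2( sin Δλ · cos φ₂ , cos φ₁ · sin φ₂ − sin φ₁ · cos φ₂ · cos Δλ )
  = atan2(0.18540, -0.22474) = 140.480° → normalised to [0°, 360°): 140.480°.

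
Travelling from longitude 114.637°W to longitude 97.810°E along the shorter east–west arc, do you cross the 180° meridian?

Naïve |97.810 − -114.637| = 212.447° > 180°, so the shorter arc goes the other way round — across 180°.
Signed shortest Δλ = ((97.810 − -114.637 + 180) mod 360) − 180 = -147.553°.
Going west by 147.553° from -114.637° passes through 180° before reaching +97.810°.

Yes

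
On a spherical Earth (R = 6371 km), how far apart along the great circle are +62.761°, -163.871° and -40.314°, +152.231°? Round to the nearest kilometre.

Δλ = 152.231 − -163.871 = 316.102°; wrapped into (−180°, 180°]: -43.898°.
Δφ = -40.314 − 62.761 = -103.075°.
a = sin²(Δφ/2) + cos φ₁ · cos φ₂ · sin²(Δλ/2) = 0.661873.
c = 2·atan2(√a, √(1−a)) = 1.90048 rad → d = 6371·c ≈ 12107.98 km.

12108 km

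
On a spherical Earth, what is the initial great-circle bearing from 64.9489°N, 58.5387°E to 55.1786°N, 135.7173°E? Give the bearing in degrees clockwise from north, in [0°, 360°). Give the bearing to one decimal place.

67.3°

Δλ = 135.7173 − 58.5387 = 77.1786°.
θ = atan2( sin Δλ · cos φ₂ , cos φ₁ · sin φ₂ − sin φ₁ · cos φ₂ · cos Δλ )
  = atan2(0.55678, 0.23281) = 67.309° → normalised to [0°, 360°): 67.309°.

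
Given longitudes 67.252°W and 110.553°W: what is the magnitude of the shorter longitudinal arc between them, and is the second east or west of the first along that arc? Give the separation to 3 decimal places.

Raw difference: -110.553 − -67.252 = -43.301°.
Normalise into (−180°, 180°]: -43.301° stays -43.301°.
Negative ⇒ the second point lies to the west; separation 43.301°.

43.301° west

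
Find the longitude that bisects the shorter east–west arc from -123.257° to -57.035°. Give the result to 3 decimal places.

Signed shortest Δλ from -123.257° to -57.035° is +66.222°.
Midpoint longitude = -123.257° + (+66.222°)/2 = -123.257° + 33.111° = -90.146°.

-90.146°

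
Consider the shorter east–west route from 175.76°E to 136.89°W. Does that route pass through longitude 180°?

Yes

Naïve |-136.89 − 175.76| = 312.65° > 180°, so the shorter arc goes the other way round — across 180°.
Signed shortest Δλ = ((-136.89 − 175.76 + 180) mod 360) − 180 = 47.35°.
Going east by 47.35° from +175.76° passes through 180° before reaching -136.89°.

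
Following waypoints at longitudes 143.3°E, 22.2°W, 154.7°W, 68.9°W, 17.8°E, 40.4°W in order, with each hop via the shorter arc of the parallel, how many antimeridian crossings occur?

0

Leg 1: +143.3° → -22.2°, shortest Δλ = -165.5° (west) — does not cross 180°.
Leg 2: -22.2° → -154.7°, shortest Δλ = -132.5° (west) — does not cross 180°.
Leg 3: -154.7° → -68.9°, shortest Δλ = 85.8° (east) — does not cross 180°.
Leg 4: -68.9° → +17.8°, shortest Δλ = 86.7° (east) — does not cross 180°.
Leg 5: +17.8° → -40.4°, shortest Δλ = -58.2° (west) — does not cross 180°.
Total crossings: 0.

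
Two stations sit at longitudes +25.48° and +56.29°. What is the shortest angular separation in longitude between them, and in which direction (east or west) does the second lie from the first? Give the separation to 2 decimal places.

30.81° east

Raw difference: 56.29 − 25.48 = 30.81°.
Normalise into (−180°, 180°]: 30.81° stays 30.81°.
Positive ⇒ the second point lies to the east; separation 30.81°.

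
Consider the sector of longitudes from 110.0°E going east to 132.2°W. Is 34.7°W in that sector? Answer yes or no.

Band width going east from +110.0° to -132.2°: ((-132.2 − 110.0) mod 360) = 117.8°.
Offset of -34.7° east of the west edge: ((-34.7 − 110.0) mod 360) = 215.3°.
215.3° > 117.8° ⇒ outside.

No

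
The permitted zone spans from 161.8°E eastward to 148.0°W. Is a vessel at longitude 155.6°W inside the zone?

Yes

Band width going east from +161.8° to -148.0°: ((-148.0 − 161.8) mod 360) = 50.2°.
Offset of -155.6° east of the west edge: ((-155.6 − 161.8) mod 360) = 42.6°.
42.6° ≤ 50.2° ⇒ inside.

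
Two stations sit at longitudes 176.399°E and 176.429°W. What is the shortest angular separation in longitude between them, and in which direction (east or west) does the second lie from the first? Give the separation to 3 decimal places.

7.172° east

Raw difference: -176.429 − 176.399 = -352.828°.
Normalise into (−180°, 180°]: -352.828° + 360° = 7.172°.
Positive ⇒ the second point lies to the east; separation 7.172°.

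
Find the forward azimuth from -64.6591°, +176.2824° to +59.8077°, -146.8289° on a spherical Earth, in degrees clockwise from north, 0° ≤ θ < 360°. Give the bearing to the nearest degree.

Δλ = -146.8289 − 176.2824 = -323.1113°; wrapped into (−180°, 180°]: 36.8887°.
θ = atan2( sin Δλ · cos φ₂ , cos φ₁ · sin φ₂ − sin φ₁ · cos φ₂ · cos Δλ )
  = atan2(0.30187, 0.73346) = 22.371° → normalised to [0°, 360°): 22.371°.

22°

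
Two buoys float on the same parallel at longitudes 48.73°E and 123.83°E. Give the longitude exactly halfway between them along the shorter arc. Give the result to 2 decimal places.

Signed shortest Δλ from +48.73° to +123.83° is +75.10°.
Midpoint longitude = +48.73° + (+75.10°)/2 = +48.73° + 37.55° = +86.28°.

86.28°E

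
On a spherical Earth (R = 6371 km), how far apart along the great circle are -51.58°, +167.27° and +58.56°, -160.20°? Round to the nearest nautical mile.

6801 nmi

Δλ = -160.20 − 167.27 = -327.47°; wrapped into (−180°, 180°]: 32.53°.
Δφ = 58.56 − -51.58 = 110.14°.
a = sin²(Δφ/2) + cos φ₁ · cos φ₂ · sin²(Δλ/2) = 0.697585.
c = 2·atan2(√a, √(1−a)) = 1.97705 rad → d = 6371·c ≈ 12595.77 km ≈ 6801.17 nmi.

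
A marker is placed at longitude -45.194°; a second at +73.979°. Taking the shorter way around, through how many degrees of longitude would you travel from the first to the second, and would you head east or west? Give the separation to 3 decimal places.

Raw difference: 73.979 − -45.194 = 119.173°.
Normalise into (−180°, 180°]: 119.173° stays 119.173°.
Positive ⇒ the second point lies to the east; separation 119.173°.

119.173° east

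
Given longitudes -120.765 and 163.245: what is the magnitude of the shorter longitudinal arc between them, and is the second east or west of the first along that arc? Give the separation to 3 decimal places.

Raw difference: 163.245 − -120.765 = 284.01°.
Normalise into (−180°, 180°]: 284.01° − 360° = -75.99°.
Negative ⇒ the second point lies to the west; separation 75.990°.

75.990° west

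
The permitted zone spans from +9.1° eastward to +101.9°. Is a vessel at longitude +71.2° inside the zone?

Band width going east from +9.1° to +101.9°: ((101.9 − 9.1) mod 360) = 92.8°.
Offset of +71.2° east of the west edge: ((71.2 − 9.1) mod 360) = 62.1°.
62.1° ≤ 92.8° ⇒ inside.

Yes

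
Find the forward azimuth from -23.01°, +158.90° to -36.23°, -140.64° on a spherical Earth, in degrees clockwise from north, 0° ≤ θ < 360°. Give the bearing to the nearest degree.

119°

Δλ = -140.64 − 158.90 = -299.54°; wrapped into (−180°, 180°]: 60.46°.
θ = atan2( sin Δλ · cos φ₂ , cos φ₁ · sin φ₂ − sin φ₁ · cos φ₂ · cos Δλ )
  = atan2(0.70180, -0.38854) = 118.971° → normalised to [0°, 360°): 118.971°.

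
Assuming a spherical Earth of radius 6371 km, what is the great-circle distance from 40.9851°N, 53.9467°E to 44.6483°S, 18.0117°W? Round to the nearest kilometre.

11913 km

Δλ = -18.0117 − 53.9467 = -71.9584°.
Δφ = -44.6483 − 40.9851 = -85.6334°.
a = sin²(Δφ/2) + cos φ₁ · cos φ₂ · sin²(Δλ/2) = 0.647291.
c = 2·atan2(√a, √(1−a)) = 1.86981 rad → d = 6371·c ≈ 11912.59 km.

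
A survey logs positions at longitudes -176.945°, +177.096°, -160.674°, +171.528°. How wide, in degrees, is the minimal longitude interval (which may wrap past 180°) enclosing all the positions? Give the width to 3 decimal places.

27.798°

Sort the longitudes: -176.945°, -160.674°, +171.528°, +177.096°.
Eastward gaps between consecutive values (wrapping around): 16.271°, 332.202°, 5.568°, 5.959°.
Largest gap = 332.202° ⇒ minimal covering band is its complement: 360° − 332.202° = 27.798°.
Band runs from +171.528° eastward to -160.674°, crossing the antimeridian.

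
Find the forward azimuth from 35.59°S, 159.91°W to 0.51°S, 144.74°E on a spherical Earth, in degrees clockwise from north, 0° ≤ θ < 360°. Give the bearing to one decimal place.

291.5°

Δλ = 144.74 − -159.91 = 304.65°; wrapped into (−180°, 180°]: -55.35°.
θ = atan2( sin Δλ · cos φ₂ , cos φ₁ · sin φ₂ − sin φ₁ · cos φ₂ · cos Δλ )
  = atan2(-0.82261, 0.32364) = -68.524° → normalised to [0°, 360°): 291.476°.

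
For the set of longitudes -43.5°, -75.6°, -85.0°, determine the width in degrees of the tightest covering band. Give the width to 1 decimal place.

Sort the longitudes: -85.0°, -75.6°, -43.5°.
Eastward gaps between consecutive values (wrapping around): 9.4°, 32.1°, 318.5°.
Largest gap = 318.5° ⇒ minimal covering band is its complement: 360° − 318.5° = 41.5°.
Band runs from -85.0° eastward to -43.5°.

41.5°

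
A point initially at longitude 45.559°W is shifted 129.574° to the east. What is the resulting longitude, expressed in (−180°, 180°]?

Start at -45.559°; shift +129.574° → +84.015°.
+84.015° already lies in (−180°, 180°].

84.015°E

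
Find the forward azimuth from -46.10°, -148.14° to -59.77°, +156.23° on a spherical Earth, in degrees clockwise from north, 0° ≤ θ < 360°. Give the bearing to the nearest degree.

Δλ = 156.23 − -148.14 = 304.37°; wrapped into (−180°, 180°]: -55.63°.
θ = atan2( sin Δλ · cos φ₂ , cos φ₁ · sin φ₂ − sin φ₁ · cos φ₂ · cos Δλ )
  = atan2(-0.41557, -0.39431) = -133.496° → normalised to [0°, 360°): 226.504°.

227°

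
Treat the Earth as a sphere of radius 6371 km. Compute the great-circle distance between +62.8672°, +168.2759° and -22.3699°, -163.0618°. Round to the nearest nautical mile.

Δλ = -163.0618 − 168.2759 = -331.3377°; wrapped into (−180°, 180°]: 28.6623°.
Δφ = -22.3699 − 62.8672 = -85.2371°.
a = sin²(Δφ/2) + cos φ₁ · cos φ₂ · sin²(Δλ/2) = 0.484323.
c = 2·atan2(√a, √(1−a)) = 1.53944 rad → d = 6371·c ≈ 9807.75 km ≈ 5295.76 nmi.

5296 nmi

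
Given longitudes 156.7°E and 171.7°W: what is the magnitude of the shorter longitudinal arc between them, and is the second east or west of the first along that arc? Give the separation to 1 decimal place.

31.6° east

Raw difference: -171.7 − 156.7 = -328.4°.
Normalise into (−180°, 180°]: -328.4° + 360° = 31.6°.
Positive ⇒ the second point lies to the east; separation 31.6°.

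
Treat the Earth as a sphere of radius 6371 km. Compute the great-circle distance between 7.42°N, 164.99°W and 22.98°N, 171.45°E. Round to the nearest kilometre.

3055 km

Δλ = 171.45 − -164.99 = 336.44°; wrapped into (−180°, 180°]: -23.56°.
Δφ = 22.98 − 7.42 = 15.56°.
a = sin²(Δφ/2) + cos φ₁ · cos φ₂ · sin²(Δλ/2) = 0.056375.
c = 2·atan2(√a, √(1−a)) = 0.47945 rad → d = 6371·c ≈ 3054.56 km.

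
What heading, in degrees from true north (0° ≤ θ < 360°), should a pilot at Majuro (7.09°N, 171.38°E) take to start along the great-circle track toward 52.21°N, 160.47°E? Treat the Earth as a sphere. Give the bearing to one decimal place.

Δλ = 160.47 − 171.38 = -10.91°.
θ = atan2( sin Δλ · cos φ₂ , cos φ₁ · sin φ₂ − sin φ₁ · cos φ₂ · cos Δλ )
  = atan2(-0.11598, 0.70995) = -9.278° → normalised to [0°, 360°): 350.722°.

350.7°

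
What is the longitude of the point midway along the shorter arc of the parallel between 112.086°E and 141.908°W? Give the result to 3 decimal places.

Signed shortest Δλ from +112.086° to -141.908° is +106.006°.
Midpoint longitude = +112.086° + (+106.006°)/2 = +112.086° + 53.003° = +165.089°.
(The naïve average (+112.086 + -141.908)/2 = -14.911° is on the wrong side of the globe.)

165.089°E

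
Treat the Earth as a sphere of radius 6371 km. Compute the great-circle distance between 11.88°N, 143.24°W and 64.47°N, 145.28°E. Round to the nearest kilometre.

Δλ = 145.28 − -143.24 = 288.52°; wrapped into (−180°, 180°]: -71.48°.
Δφ = 64.47 − 11.88 = 52.59°.
a = sin²(Δφ/2) + cos φ₁ · cos φ₂ · sin²(Δλ/2) = 0.340137.
c = 2·atan2(√a, √(1−a)) = 1.24536 rad → d = 6371·c ≈ 7934.17 km.

7934 km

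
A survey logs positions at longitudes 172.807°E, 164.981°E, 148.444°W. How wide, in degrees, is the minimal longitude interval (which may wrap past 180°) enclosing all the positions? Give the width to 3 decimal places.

46.575°

Sort the longitudes: -148.444°, +164.981°, +172.807°.
Eastward gaps between consecutive values (wrapping around): 313.425°, 7.826°, 38.749°.
Largest gap = 313.425° ⇒ minimal covering band is its complement: 360° − 313.425° = 46.575°.
Band runs from +164.981° eastward to -148.444°, crossing the antimeridian.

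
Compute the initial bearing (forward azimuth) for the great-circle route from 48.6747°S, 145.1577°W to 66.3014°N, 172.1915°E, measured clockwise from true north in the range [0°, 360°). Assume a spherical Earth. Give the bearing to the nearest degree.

342°

Δλ = 172.1915 − -145.1577 = 317.3492°; wrapped into (−180°, 180°]: -42.6508°.
θ = atan2( sin Δλ · cos φ₂ , cos φ₁ · sin φ₂ − sin φ₁ · cos φ₂ · cos Δλ )
  = atan2(-0.27232, 0.82665) = -18.233° → normalised to [0°, 360°): 341.767°.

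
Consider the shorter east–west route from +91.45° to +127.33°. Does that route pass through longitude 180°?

No

Signed shortest Δλ = ((127.33 − 91.45 + 180) mod 360) − 180 = 35.88°.
Going east by 35.88° from +91.45° reaches +127.33° without touching 180°.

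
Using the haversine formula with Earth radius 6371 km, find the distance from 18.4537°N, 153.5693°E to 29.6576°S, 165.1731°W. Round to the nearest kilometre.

Δλ = -165.1731 − 153.5693 = -318.7424°; wrapped into (−180°, 180°]: 41.2576°.
Δφ = -29.6576 − 18.4537 = -48.1113°.
a = sin²(Δφ/2) + cos φ₁ · cos φ₂ · sin²(Δλ/2) = 0.268474.
c = 2·atan2(√a, √(1−a)) = 1.08936 rad → d = 6371·c ≈ 6940.32 km.

6940 km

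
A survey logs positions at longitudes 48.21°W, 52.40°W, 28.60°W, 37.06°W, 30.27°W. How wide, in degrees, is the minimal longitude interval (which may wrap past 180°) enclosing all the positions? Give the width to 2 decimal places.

Sort the longitudes: -52.40°, -48.21°, -37.06°, -30.27°, -28.60°.
Eastward gaps between consecutive values (wrapping around): 4.19°, 11.15°, 6.79°, 1.67°, 336.20°.
Largest gap = 336.20° ⇒ minimal covering band is its complement: 360° − 336.20° = 23.80°.
Band runs from -52.40° eastward to -28.60°.

23.80°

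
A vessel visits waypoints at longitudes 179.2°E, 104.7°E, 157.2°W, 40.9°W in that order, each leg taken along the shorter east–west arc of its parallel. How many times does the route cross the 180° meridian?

1

Leg 1: +179.2° → +104.7°, shortest Δλ = -74.5° (west) — does not cross 180°.
Leg 2: +104.7° → -157.2°, shortest Δλ = 98.1° (east) — crosses 180°.
Leg 3: -157.2° → -40.9°, shortest Δλ = 116.3° (east) — does not cross 180°.
Total crossings: 1.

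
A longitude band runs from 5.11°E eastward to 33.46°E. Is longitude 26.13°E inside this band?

Band width going east from +5.11° to +33.46°: ((33.46 − 5.11) mod 360) = 28.35°.
Offset of +26.13° east of the west edge: ((26.13 − 5.11) mod 360) = 21.02°.
21.02° ≤ 28.35° ⇒ inside.

Yes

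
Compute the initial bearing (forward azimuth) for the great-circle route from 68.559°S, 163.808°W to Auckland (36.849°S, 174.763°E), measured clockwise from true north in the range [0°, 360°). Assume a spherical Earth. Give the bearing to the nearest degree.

Δλ = 174.763 − -163.808 = 338.571°; wrapped into (−180°, 180°]: -21.429°.
θ = atan2( sin Δλ · cos φ₂ , cos φ₁ · sin φ₂ − sin φ₁ · cos φ₂ · cos Δλ )
  = atan2(-0.29236, 0.47413) = -31.659° → normalised to [0°, 360°): 328.341°.

328°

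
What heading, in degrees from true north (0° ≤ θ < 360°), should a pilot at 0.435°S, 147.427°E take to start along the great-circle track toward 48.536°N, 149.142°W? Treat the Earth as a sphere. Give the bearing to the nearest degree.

Δλ = -149.142 − 147.427 = -296.569°; wrapped into (−180°, 180°]: 63.431°.
θ = atan2( sin Δλ · cos φ₂ , cos φ₁ · sin φ₂ − sin φ₁ · cos φ₂ · cos Δλ )
  = atan2(0.59222, 0.75160) = 38.236° → normalised to [0°, 360°): 38.236°.

38°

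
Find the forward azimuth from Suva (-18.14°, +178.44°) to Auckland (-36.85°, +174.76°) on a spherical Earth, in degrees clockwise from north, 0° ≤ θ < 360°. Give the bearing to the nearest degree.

189°

Δλ = 174.76 − 178.44 = -3.68°.
θ = atan2( sin Δλ · cos φ₂ , cos φ₁ · sin φ₂ − sin φ₁ · cos φ₂ · cos Δλ )
  = atan2(-0.05136, -0.32129) = -170.918° → normalised to [0°, 360°): 189.082°.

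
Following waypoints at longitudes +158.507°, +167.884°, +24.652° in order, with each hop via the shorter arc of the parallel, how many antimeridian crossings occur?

Leg 1: +158.507° → +167.884°, shortest Δλ = 9.377° (east) — does not cross 180°.
Leg 2: +167.884° → +24.652°, shortest Δλ = -143.232° (west) — does not cross 180°.
Total crossings: 0.

0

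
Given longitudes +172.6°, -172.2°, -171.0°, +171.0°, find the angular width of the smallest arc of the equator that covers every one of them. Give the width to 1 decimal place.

18.0°

Sort the longitudes: -172.2°, -171.0°, +171.0°, +172.6°.
Eastward gaps between consecutive values (wrapping around): 1.2°, 342.0°, 1.6°, 15.2°.
Largest gap = 342.0° ⇒ minimal covering band is its complement: 360° − 342.0° = 18.0°.
Band runs from +171.0° eastward to -171.0°, crossing the antimeridian.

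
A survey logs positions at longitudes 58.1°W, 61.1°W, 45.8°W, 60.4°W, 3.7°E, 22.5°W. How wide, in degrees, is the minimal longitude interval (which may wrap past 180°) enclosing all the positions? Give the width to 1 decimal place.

Sort the longitudes: -61.1°, -60.4°, -58.1°, -45.8°, -22.5°, +3.7°.
Eastward gaps between consecutive values (wrapping around): 0.7°, 2.3°, 12.3°, 23.3°, 26.2°, 295.2°.
Largest gap = 295.2° ⇒ minimal covering band is its complement: 360° − 295.2° = 64.8°.
Band runs from -61.1° eastward to +3.7°.

64.8°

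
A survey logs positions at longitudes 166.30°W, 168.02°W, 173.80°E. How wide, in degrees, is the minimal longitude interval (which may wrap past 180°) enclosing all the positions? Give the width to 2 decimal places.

Sort the longitudes: -168.02°, -166.30°, +173.80°.
Eastward gaps between consecutive values (wrapping around): 1.72°, 340.10°, 18.18°.
Largest gap = 340.10° ⇒ minimal covering band is its complement: 360° − 340.10° = 19.90°.
Band runs from +173.80° eastward to -166.30°, crossing the antimeridian.

19.90°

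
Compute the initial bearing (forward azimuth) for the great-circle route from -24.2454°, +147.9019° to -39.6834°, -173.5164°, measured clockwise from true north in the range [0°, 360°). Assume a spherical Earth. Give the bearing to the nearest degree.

Δλ = -173.5164 − 147.9019 = -321.4183°; wrapped into (−180°, 180°]: 38.5817°.
θ = atan2( sin Δλ · cos φ₂ , cos φ₁ · sin φ₂ − sin φ₁ · cos φ₂ · cos Δλ )
  = atan2(0.47994, -0.33518) = 124.930° → normalised to [0°, 360°): 124.930°.

125°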